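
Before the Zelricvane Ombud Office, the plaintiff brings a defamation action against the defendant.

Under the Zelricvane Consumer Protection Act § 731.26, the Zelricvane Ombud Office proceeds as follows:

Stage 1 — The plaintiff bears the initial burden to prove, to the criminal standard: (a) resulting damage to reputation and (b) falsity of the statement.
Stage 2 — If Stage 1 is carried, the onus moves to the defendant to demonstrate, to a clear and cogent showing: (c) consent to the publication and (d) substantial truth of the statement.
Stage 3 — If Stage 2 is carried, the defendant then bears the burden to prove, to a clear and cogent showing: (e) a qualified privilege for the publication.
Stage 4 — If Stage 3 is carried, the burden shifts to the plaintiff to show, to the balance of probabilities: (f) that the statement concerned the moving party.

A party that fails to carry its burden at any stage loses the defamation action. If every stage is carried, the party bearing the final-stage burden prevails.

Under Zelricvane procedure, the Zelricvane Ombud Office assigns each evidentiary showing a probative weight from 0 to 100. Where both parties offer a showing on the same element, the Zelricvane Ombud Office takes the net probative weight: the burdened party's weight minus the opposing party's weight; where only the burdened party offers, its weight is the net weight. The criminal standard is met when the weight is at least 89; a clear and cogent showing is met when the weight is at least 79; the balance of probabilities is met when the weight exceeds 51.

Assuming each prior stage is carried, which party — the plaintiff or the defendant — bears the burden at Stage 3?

Stage 3's rule assigns the burden to the defendant (to a clear and cogent showing).

defendant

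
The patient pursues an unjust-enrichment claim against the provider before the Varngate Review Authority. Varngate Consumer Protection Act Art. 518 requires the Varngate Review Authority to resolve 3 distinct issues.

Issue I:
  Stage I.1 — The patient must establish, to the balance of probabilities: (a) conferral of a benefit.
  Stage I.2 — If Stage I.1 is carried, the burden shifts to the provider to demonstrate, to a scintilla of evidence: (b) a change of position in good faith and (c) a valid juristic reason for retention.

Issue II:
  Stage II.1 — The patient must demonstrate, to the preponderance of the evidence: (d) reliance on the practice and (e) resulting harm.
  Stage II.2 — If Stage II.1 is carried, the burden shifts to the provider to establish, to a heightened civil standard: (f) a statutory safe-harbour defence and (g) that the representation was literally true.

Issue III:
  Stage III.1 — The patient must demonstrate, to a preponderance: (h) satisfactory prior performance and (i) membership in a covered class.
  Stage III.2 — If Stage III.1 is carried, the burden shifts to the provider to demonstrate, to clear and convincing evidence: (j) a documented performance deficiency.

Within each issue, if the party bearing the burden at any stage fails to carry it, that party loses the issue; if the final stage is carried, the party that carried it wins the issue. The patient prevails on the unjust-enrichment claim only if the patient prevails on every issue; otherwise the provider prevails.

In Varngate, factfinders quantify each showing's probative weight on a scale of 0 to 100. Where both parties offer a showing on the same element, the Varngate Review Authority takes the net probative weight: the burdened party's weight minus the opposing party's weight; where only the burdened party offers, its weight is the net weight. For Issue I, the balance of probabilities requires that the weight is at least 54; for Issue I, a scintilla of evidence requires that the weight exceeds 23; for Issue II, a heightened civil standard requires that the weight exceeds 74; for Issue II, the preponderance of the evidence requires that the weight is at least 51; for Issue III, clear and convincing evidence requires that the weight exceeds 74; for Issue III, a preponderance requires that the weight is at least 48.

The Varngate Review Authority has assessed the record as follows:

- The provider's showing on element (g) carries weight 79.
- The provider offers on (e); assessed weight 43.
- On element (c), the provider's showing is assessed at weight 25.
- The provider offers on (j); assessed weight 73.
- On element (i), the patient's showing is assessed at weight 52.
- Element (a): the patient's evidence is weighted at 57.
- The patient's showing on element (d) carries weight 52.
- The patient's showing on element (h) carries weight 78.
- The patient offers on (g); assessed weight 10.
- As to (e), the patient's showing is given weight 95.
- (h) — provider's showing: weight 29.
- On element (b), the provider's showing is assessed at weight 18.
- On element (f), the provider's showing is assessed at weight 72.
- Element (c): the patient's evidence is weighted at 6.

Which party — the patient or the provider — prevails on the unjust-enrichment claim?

— Issue I —
Stage I.1 (patient, the balance of probabilities, weight is at least 54): (a) 57 ≥ 54 — meets.
  Stage I.1 carried; the burden shifts to the provider.
Stage I.2 (provider, a scintilla of evidence, weight exceeds 23): (b) 18 ≤ 23 — fails; (c) net 25−6=19 ≤ 23 — fails.
  Not every element is met, so the provider fails to carry Stage I.2.
The analysis ends at Stage I.2; the patient prevails on this issue.
— Issue II —
Stage II.1 (patient, the preponderance of the evidence, weight is at least 51): (d) 52 ≥ 51 — meets; (e) net 95−43=52 ≥ 51 — meets.
  Stage II.1 carried; the burden shifts to the provider.
Stage II.2 (provider, a heightened civil standard, weight exceeds 74): (f) 72 ≤ 74 — fails; (g) net 79−10=69 ≤ 74 — fails.
  The provider does not carry Stage II.2.
The analysis ends at Stage II.2; the patient prevails on this issue.
— Issue III —
Stage III.1 (patient, a preponderance, weight is at least 48): (h) net 78−29=49 ≥ 48 — meets; (i) 52 ≥ 48 — meets.
  Stage III.1 is satisfied; the onus moves to the provider.
Stage III.2 (provider, clear and convincing evidence, weight exceeds 74): (j) 73 ≤ 74 — fails.
  The provider does not carry Stage III.2.
The patient prevails on this issue.
Per-issue: Issue I → patient; Issue II → patient; Issue III → patient. The patient must prevail on every issue; overall, the patient prevails.

patient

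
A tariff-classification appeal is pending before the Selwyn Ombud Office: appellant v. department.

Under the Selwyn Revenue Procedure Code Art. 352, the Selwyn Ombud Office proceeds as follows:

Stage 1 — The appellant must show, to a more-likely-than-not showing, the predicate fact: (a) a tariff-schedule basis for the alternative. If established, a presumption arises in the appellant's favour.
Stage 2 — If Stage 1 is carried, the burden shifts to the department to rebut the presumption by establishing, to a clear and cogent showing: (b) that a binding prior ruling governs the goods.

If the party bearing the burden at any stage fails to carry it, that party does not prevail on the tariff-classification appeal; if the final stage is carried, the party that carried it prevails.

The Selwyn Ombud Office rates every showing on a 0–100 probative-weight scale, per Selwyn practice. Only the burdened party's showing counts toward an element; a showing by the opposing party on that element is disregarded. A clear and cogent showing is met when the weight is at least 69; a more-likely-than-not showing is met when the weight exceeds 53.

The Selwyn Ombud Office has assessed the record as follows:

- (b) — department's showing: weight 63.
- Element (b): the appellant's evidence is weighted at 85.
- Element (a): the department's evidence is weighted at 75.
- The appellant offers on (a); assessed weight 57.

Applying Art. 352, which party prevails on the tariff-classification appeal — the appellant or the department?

Stage 1 (appellant, a more-likely-than-not showing, weight exceeds 53): (a) 57 (department's 75 disregarded) > 53 — meets.
  Stage 1 carried; the burden shifts to the department.
Stage 2 (department, a clear and cogent showing, weight is at least 69): (b) 63 (appellant's 85 disregarded) < 69 — fails.
  Stage 2 not carried; the department fails its burden.
The analysis ends at Stage 2; the appellant prevails.

appellant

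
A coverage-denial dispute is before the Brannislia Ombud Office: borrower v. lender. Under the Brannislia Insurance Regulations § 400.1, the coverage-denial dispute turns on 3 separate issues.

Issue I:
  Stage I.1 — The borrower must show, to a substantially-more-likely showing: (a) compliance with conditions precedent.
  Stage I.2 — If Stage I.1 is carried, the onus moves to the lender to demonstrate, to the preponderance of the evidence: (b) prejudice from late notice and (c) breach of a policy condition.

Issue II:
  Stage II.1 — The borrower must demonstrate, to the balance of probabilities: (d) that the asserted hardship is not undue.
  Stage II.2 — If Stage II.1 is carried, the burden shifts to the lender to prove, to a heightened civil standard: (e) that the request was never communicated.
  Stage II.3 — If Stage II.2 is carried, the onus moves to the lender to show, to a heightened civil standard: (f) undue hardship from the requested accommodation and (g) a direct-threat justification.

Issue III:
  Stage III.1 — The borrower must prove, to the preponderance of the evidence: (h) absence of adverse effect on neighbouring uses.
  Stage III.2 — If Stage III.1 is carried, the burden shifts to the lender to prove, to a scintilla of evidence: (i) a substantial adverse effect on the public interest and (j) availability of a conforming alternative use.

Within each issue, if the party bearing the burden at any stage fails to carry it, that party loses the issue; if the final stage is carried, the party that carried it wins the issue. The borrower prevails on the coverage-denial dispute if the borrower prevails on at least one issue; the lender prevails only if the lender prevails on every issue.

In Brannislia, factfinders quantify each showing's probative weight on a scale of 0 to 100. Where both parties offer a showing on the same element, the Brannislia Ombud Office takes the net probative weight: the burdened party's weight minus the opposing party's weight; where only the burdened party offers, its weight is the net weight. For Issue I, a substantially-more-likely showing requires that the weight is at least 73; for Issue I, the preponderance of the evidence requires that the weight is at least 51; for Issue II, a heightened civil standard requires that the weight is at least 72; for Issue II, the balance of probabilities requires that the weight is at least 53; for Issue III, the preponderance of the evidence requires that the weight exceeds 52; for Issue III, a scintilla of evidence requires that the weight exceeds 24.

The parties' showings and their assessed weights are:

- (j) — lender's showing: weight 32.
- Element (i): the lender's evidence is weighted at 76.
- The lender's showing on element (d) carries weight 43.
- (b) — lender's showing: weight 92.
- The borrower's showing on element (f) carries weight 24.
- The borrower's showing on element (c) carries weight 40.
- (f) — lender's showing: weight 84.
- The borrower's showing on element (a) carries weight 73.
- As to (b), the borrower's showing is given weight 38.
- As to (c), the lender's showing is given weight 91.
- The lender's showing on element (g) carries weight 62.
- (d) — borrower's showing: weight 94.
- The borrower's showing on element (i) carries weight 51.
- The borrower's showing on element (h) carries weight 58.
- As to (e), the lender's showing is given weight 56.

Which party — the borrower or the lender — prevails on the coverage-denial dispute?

— Issue I —
Stage I.1 (borrower, a substantially-more-likely showing, weight is at least 73): (a) 73 ≥ 73 — meets.
  The borrower carries Stage I.1; the lender now bears the burden.
Stage I.2 (lender, the preponderance of the evidence, weight is at least 51): (b) net 92−38=54 ≥ 51 — meets; (c) net 91−40=51 ≥ 51 — meets.
  All elements met at the final stage.
With every stage satisfied, the lender prevails on this issue.
— Issue II —
Stage II.1 (borrower, the balance of probabilities, weight is at least 53): (d) net 94−43=51 < 53 — fails.
  The borrower does not carry Stage II.1.
The analysis ends at Stage II.1; the lender prevails on this issue.
— Issue III —
Stage III.1 (borrower, the preponderance of the evidence, weight exceeds 52): (h) 58 > 52 — meets.
  The borrower carries Stage III.1; the lender now bears the burden.
Stage III.2 (lender, a scintilla of evidence, weight exceeds 24): (i) net 76−51=25 > 24 — meets; (j) 32 > 24 — meets.
  The lender carries the last stage.
Every stage carried; the lender prevails on this issue.
Per-issue: Issue I → lender; Issue II → lender; Issue III → lender. The borrower must prevail on at least one issue; overall, the lender prevails.

lender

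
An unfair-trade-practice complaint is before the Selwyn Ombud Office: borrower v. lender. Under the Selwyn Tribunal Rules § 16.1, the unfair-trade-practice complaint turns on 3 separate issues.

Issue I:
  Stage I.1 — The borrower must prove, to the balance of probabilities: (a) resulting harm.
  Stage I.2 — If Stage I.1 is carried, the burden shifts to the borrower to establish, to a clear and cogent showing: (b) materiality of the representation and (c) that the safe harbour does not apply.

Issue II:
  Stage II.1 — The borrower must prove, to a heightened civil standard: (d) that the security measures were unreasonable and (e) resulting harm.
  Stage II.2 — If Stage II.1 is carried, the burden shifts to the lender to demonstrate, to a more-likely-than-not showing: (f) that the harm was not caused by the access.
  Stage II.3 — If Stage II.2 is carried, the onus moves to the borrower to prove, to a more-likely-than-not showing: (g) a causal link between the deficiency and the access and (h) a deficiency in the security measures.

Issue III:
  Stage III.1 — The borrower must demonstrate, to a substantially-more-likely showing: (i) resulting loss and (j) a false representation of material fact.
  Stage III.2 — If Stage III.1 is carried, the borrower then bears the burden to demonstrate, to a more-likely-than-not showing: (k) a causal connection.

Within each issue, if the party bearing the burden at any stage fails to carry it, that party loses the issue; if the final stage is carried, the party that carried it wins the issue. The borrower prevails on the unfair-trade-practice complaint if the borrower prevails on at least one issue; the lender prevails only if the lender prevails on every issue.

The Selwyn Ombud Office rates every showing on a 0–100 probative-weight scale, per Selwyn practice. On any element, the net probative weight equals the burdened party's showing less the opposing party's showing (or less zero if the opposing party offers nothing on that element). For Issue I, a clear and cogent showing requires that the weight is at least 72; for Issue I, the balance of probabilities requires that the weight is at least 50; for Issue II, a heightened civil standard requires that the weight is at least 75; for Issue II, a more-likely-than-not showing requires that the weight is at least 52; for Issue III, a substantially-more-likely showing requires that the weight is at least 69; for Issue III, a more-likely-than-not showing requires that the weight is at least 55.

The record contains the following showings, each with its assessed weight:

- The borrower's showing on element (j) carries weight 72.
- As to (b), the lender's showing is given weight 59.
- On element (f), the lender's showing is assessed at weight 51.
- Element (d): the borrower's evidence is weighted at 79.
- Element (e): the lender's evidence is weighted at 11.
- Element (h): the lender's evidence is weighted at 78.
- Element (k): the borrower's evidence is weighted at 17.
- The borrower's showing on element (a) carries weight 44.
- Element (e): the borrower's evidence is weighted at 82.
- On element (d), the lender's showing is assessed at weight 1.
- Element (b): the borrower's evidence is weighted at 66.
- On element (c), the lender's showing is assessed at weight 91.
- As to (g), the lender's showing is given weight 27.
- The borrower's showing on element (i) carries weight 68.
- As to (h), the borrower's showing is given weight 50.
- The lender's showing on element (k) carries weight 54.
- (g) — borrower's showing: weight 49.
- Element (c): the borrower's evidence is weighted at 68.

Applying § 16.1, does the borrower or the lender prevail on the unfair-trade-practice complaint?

lender

— Issue I —
Stage I.1 — burden on borrower; standard: the balance of probabilities (weight is at least 50).
    (a): 44 < 50 [not met]
  The borrower does not carry Stage I.1.
The lender prevails on this issue.
— Issue II —
Stage II.1 — burden on borrower; standard: a heightened civil standard (weight is at least 75).
    (d): 79 − 1 = 78 ≥ 75 [met]
    (e): 82 − 11 = 71 < 75 [not met]
  Stage II.1 not carried; the borrower fails its burden.
The analysis ends at Stage II.1; the lender prevails on this issue.
— Issue III —
At Stage III.1 the borrower must meet a substantially-more-likely showing (weight is at least 69): on (i) the weight is 68, which does not reach 69, so (i) does not meet the standard; on (j) the weight is 72, which does reach 69, so (j) meets the standard.
  Stage III.1 not carried; the borrower fails its burden.
So the lender prevails on this issue.
Per-issue: Issue I → lender; Issue II → lender; Issue III → lender. The borrower must prevail on at least one issue; overall, the lender prevails.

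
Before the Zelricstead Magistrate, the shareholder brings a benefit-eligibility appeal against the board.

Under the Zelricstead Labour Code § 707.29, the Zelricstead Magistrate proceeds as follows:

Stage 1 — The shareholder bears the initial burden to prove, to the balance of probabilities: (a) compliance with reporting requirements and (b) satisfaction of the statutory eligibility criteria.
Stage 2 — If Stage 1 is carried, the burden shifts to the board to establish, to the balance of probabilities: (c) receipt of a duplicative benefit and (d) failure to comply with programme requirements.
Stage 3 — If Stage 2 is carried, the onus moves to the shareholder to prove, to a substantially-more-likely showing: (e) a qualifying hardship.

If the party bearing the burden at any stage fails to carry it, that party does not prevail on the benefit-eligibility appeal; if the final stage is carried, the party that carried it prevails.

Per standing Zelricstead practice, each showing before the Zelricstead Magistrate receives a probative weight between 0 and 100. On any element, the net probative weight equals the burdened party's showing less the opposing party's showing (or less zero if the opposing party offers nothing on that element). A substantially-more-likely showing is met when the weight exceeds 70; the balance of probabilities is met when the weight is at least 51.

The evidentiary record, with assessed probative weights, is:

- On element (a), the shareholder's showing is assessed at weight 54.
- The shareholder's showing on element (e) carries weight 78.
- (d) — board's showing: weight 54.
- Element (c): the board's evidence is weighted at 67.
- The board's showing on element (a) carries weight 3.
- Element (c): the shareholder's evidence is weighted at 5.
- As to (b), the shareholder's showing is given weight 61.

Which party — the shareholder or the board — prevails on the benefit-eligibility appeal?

shareholder

Stage 1 — burden on shareholder; standard: the balance of probabilities (weight is at least 51).
    (a): 54 − 3 = 51 ≥ 51 [met]
    (b): 61 ≥ 51 [met]
  All elements met. The burden passes to the board.
Stage 2 — burden on board; standard: the balance of probabilities (weight is at least 51).
    (c): 67 − 5 = 62 ≥ 51 [met]
    (d): 54 ≥ 51 [met]
  The board carries Stage 2; the shareholder now bears the burden.
Stage 3 — burden on shareholder; standard: a substantially-more-likely showing (weight exceeds 70).
    (e): 78 > 70 [met]
  The shareholder carries the last stage.
Every stage carried; the shareholder prevails.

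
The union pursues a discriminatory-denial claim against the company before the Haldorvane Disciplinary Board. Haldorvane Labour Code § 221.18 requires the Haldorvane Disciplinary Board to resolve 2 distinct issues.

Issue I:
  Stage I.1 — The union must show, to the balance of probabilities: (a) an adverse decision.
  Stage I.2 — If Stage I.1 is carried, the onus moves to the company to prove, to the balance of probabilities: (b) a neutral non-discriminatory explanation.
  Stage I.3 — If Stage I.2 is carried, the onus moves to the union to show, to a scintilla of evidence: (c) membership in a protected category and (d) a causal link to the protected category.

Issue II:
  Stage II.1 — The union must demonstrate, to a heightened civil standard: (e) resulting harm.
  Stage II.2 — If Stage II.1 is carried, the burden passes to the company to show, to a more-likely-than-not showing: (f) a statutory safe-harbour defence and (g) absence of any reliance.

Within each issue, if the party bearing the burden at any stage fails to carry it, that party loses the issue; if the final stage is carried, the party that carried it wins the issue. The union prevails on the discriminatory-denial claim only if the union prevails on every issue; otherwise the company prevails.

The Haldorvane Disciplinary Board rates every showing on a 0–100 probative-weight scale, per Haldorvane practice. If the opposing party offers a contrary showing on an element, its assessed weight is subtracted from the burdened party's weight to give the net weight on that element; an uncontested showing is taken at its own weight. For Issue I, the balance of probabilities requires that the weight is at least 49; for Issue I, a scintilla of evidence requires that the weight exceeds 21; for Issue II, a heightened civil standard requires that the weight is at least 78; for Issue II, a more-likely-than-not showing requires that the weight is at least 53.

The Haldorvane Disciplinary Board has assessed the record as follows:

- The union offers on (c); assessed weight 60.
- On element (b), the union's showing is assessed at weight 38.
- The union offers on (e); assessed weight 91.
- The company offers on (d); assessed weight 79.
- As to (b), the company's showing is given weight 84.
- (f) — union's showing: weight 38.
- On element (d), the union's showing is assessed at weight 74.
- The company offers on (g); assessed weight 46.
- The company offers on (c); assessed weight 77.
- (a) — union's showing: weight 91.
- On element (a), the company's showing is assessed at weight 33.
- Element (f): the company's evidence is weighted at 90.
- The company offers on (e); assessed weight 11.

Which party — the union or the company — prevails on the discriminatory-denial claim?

— Issue I —
Stage I.1 (union, the balance of probabilities, weight is at least 49): (a) net 91−33=58 ≥ 49 — meets.
  All elements met. The burden passes to the company.
Stage I.2 (company, the balance of probabilities, weight is at least 49): (b) net 84−38=46 < 49 — fails.
  Not every element is met, so the company fails to carry Stage I.2.
The union prevails on this issue.
— Issue II —
Stage II.1 (union, a heightened civil standard, weight is at least 78): (e) net 91−11=80 ≥ 78 — meets.
  Stage II.1 is satisfied; the onus moves to the company.
Stage II.2 (company, a more-likely-than-not showing, weight is at least 53): (f) net 90−38=52 < 53 — fails; (g) 46 < 53 — fails.
  Not every element is met, so the company fails to carry Stage II.2.
The analysis ends at Stage II.2; the union prevails on this issue.
Per-issue: Issue I → union; Issue II → union. The union must prevail on every issue; overall, the union prevails.

union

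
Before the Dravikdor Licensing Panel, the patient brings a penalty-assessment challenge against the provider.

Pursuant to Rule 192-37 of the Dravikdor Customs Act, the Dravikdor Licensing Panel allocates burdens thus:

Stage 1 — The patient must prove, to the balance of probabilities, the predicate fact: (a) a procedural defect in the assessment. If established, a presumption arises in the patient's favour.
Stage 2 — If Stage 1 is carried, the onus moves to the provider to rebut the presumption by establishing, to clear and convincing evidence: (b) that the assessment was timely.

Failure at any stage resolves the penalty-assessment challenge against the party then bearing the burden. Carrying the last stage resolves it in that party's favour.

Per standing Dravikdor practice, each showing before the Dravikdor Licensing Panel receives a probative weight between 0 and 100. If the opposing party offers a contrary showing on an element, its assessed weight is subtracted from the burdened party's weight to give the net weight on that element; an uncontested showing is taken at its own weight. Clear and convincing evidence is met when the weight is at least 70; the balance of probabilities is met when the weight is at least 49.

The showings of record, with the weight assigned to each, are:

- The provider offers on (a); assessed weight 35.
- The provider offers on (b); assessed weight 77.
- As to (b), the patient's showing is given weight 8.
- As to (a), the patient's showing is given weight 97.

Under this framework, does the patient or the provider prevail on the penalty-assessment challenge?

Stage 1 — burden on patient; standard: the balance of probabilities (weight is at least 49).
    (a): 97 − 35 = 62 ≥ 49 [met]
  Stage 1 carried; the burden shifts to the provider.
Stage 2 — burden on provider; standard: clear and convincing evidence (weight is at least 70).
    (b): 77 − 8 = 69 < 70 [not met]
  Not every element is met, so the provider fails to carry Stage 2.
So the patient prevails.

patient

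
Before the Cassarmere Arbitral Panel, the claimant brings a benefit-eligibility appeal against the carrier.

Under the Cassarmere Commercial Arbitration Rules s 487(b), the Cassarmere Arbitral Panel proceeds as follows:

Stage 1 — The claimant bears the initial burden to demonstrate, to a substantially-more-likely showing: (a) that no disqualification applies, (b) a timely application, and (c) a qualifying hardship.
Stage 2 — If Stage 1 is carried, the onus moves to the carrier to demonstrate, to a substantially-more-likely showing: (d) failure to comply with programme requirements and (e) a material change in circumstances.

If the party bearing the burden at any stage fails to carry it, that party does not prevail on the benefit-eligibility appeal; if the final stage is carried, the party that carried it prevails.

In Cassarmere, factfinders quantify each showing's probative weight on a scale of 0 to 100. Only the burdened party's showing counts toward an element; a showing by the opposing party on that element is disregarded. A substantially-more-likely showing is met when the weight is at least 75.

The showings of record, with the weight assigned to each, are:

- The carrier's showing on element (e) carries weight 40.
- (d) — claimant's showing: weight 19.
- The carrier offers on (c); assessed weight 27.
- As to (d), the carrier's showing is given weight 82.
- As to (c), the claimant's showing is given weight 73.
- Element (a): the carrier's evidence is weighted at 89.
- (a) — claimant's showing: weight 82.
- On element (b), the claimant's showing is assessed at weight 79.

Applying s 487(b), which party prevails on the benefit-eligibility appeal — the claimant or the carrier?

carrier

At Stage 1 the claimant must meet a substantially-more-likely showing (weight is at least 75): on (a) the weight is 82 (the carrier's 89 is given no effect), which does reach 75, so (a) meets the standard; on (b) the weight is 79, which does reach 75, so (b) meets the standard; on (c) the weight is 73 (the carrier's 27 is given no effect), which does not reach 75, so (c) does not meet the standard.
  The claimant does not carry Stage 1.
The carrier prevails.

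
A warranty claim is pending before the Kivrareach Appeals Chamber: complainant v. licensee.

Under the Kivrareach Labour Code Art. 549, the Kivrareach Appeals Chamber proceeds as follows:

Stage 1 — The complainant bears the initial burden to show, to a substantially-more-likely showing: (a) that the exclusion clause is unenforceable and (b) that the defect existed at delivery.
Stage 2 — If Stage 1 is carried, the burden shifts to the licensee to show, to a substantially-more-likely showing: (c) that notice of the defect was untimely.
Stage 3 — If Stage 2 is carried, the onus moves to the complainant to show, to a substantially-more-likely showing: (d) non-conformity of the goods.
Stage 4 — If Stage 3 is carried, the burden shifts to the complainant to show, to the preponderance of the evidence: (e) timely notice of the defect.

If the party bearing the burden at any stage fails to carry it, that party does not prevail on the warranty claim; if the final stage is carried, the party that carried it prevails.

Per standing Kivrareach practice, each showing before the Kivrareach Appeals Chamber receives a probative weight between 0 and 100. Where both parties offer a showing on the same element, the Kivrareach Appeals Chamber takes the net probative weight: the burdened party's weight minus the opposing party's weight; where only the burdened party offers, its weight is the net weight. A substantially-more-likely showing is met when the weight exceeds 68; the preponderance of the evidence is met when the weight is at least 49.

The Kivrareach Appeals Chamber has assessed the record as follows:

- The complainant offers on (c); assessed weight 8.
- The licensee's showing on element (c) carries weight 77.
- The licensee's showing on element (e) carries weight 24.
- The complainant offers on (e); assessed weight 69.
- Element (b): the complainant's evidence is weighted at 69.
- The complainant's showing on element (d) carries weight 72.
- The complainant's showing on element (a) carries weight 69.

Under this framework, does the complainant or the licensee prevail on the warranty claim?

At Stage 1 the complainant must meet a substantially-more-likely showing (weight exceeds 68): on (a) the weight is 69, which does exceed 68, so (a) meets the standard; on (b) the weight is 69, > 68, so (b) meets the standard.
  Stage 1 carried; the burden shifts to the licensee.
At Stage 2 the licensee must meet a substantially-more-likely showing (weight exceeds 68): on (c) the weight is 77 less the opposing 8 gives net 69, which does exceed 68, so (c) meets the standard.
  Stage 2 carried; the burden shifts to the complainant.
At Stage 3 the complainant must meet a substantially-more-likely showing (weight exceeds 68): on (d) the weight is 72, which does exceed 68, so (d) meets the standard.
  Stage 3 is satisfied; the complainant continues to bear the burden.
At Stage 4 the complainant must meet the preponderance of the evidence (weight is at least 49): on (e) the weight is 69 less the opposing 24 gives net 45, which does not reach 49, so (e) does not meet the standard.
  The complainant does not carry Stage 4.
So the licensee prevails.

licensee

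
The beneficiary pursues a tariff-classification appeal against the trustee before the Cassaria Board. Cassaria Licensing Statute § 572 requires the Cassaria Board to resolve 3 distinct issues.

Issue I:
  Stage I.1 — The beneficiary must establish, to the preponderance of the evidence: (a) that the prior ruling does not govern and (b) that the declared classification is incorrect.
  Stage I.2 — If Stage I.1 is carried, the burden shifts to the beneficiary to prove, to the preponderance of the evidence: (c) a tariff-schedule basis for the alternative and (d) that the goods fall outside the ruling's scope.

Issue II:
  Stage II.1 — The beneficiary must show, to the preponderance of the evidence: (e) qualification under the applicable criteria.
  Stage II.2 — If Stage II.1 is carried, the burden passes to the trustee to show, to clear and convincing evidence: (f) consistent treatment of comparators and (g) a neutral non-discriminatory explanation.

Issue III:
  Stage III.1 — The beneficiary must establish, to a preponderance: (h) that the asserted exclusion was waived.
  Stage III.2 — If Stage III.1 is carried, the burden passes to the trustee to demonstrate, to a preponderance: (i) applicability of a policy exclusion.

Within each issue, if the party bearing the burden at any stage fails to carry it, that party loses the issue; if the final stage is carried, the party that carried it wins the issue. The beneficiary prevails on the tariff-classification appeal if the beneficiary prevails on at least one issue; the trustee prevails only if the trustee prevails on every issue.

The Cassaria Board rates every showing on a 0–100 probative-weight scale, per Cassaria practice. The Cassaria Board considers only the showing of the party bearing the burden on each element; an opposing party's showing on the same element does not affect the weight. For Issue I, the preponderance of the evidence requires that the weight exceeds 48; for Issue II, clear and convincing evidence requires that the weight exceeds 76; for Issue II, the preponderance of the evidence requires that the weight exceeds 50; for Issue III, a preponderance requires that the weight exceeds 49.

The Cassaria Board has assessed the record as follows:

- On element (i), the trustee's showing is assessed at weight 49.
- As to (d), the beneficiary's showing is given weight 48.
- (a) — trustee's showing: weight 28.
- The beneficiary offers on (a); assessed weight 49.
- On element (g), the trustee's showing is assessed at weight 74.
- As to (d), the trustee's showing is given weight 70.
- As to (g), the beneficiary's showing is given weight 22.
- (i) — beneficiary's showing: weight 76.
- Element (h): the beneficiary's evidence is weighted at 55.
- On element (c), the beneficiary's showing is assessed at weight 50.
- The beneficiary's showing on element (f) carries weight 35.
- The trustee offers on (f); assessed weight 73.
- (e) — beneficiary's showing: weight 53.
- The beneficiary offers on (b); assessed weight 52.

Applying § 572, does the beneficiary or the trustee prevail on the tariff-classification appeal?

beneficiary

— Issue I —
Stage I.1 — burden on beneficiary; standard: the preponderance of the evidence (weight exceeds 48).
    (a): 49 (trustee's 28 disregarded) > 48 [met]
    (b): 52 > 48 [met]
  Stage I.1 carried; the burden remains with the beneficiary.
Stage I.2 — burden on beneficiary; standard: the preponderance of the evidence (weight exceeds 48).
    (c): 50 > 48 [met]
    (d): 48 (trustee's 70 disregarded) ≤ 48 [not met]
  Stage I.2 not carried; the beneficiary fails its burden.
So the trustee prevails on this issue.
— Issue II —
Stage II.1 — burden on beneficiary; standard: the preponderance of the evidence (weight exceeds 50).
    (e): 53 > 50 [met]
  All elements met. The burden passes to the trustee.
Stage II.2 — burden on trustee; standard: clear and convincing evidence (weight exceeds 76).
    (f): 73 (beneficiary's 35 disregarded) ≤ 76 [not met]
    (g): 74 (beneficiary's 22 disregarded) ≤ 76 [not met]
  Not every element is met, so the trustee fails to carry Stage II.2.
The beneficiary prevails on this issue.
— Issue III —
Stage III.1 — burden on beneficiary; standard: a preponderance (weight exceeds 49).
    (h): 55 > 49 [met]
  Stage III.1 carried; the burden shifts to the trustee.
Stage III.2 — burden on trustee; standard: a preponderance (weight exceeds 49).
    (i): 49 (beneficiary's 76 disregarded) ≤ 49 [not met]
  The trustee does not carry Stage III.2.
So the beneficiary prevails on this issue.
Per-issue: Issue I → trustee; Issue II → beneficiary; Issue III → beneficiary. The beneficiary must prevail on at least one issue; overall, the beneficiary prevails.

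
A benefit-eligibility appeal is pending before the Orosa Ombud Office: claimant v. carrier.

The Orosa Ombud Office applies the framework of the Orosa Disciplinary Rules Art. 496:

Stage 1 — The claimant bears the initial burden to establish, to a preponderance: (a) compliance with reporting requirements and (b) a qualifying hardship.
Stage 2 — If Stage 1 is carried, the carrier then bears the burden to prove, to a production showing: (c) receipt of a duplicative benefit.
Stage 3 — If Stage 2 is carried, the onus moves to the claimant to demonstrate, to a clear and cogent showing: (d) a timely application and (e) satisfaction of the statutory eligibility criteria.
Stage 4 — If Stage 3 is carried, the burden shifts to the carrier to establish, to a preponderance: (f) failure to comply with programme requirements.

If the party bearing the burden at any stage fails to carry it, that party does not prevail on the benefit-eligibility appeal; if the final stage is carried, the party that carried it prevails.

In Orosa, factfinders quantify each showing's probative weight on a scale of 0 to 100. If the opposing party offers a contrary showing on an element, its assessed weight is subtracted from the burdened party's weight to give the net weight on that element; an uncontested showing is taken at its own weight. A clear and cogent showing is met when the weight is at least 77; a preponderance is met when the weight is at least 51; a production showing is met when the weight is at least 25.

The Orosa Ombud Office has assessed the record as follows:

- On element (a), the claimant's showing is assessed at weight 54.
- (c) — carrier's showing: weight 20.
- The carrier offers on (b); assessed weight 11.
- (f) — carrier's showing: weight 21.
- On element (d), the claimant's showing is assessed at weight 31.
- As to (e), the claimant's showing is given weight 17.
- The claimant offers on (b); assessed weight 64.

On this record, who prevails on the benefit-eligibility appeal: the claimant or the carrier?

Stage 1 (claimant, a preponderance, weight is at least 51): (a) 54 ≥ 51 — meets; (b) net 64−11=53 ≥ 51 — meets.
  The claimant carries Stage 1; the carrier now bears the burden.
Stage 2 (carrier, a production showing, weight is at least 25): (c) 20 < 25 — fails.
  Not every element is met, so the carrier fails to carry Stage 2.
So the claimant prevails.

claimant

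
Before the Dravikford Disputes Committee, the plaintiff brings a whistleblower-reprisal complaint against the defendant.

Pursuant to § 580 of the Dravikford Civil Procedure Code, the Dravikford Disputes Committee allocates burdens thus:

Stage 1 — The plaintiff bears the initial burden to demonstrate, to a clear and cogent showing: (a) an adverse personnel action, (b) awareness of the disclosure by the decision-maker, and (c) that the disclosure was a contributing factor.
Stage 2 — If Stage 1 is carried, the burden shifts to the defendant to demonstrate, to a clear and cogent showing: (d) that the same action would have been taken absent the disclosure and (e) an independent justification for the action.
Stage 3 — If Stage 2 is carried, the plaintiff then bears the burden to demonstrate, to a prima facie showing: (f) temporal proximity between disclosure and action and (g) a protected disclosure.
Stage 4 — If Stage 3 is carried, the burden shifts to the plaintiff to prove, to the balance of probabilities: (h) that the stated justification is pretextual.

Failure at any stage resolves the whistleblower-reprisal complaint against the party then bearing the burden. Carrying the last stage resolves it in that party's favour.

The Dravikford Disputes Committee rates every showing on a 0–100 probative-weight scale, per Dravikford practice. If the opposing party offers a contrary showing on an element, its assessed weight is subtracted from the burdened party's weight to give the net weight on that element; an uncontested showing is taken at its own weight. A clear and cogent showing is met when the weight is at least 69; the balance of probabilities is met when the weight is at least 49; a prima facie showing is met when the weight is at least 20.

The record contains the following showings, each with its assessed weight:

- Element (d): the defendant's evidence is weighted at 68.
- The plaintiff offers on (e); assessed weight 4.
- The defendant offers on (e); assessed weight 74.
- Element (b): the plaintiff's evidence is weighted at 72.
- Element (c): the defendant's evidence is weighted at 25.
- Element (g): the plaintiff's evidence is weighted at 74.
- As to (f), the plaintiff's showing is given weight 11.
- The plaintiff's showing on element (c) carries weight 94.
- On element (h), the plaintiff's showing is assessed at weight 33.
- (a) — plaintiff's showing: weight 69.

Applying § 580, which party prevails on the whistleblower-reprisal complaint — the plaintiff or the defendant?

Stage 1 (plaintiff, a clear and cogent showing, weight is at least 69): (a) 69 ≥ 69 — meets; (b) 72 ≥ 69 — meets; (c) net 94−25=69 ≥ 69 — meets.
  Stage 1 carried; the burden shifts to the defendant.
Stage 2 (defendant, a clear and cogent showing, weight is at least 69): (d) 68 < 69 — fails; (e) net 74−4=70 ≥ 69 — meets.
  The defendant does not carry Stage 2.
The analysis ends at Stage 2; the plaintiff prevails.

plaintiff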